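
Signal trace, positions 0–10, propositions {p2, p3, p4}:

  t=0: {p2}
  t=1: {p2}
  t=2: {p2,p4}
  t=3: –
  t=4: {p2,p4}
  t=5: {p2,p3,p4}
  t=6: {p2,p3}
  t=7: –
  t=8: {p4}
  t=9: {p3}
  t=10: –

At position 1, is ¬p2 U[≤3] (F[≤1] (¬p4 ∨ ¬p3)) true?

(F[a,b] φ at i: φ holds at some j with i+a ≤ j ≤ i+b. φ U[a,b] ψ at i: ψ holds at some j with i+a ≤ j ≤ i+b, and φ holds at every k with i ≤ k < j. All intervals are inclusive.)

Need some j in [1,4] with F[≤1] (¬p4 ∨ ¬p3), and ¬p2 at every k in [1,j-1].
  j=1: F[≤1] (¬p4 ∨ ¬p3) holds; no prefix to check → satisfied.

True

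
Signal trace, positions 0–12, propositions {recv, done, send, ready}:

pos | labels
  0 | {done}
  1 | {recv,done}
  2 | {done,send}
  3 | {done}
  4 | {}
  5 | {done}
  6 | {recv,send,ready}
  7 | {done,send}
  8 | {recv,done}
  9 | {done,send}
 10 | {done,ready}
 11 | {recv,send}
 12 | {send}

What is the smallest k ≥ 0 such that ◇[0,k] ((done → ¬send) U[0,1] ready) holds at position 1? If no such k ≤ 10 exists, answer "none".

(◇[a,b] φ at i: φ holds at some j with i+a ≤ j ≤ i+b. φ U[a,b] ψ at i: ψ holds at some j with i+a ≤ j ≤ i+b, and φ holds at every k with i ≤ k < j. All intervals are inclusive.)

Scan j = 1,2,… for ((done → ¬send) U[0,1] ready):
  j=1: fails
  j=2: fails
  j=3: fails
  j=4: fails
  j=5: holds
First hit at j=5, so smallest k = 5-1 = 4.

4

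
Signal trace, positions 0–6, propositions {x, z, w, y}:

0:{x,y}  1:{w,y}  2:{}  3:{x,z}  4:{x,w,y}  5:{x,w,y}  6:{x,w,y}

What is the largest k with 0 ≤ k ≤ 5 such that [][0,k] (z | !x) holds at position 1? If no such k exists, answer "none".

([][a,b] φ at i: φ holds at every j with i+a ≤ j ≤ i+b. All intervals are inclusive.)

(z | !x) must hold from j=1 onward; find where it first fails.
  j=1: holds
  j=2: holds
  j=3: holds
  j=4: fails
Holds on [1,3], so largest k = 2.

2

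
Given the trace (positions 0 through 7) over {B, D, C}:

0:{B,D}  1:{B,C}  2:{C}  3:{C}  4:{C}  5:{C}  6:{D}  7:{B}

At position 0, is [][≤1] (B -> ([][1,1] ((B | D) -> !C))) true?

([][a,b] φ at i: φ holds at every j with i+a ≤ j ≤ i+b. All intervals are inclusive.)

No

Check (B -> ([][1,1] ((B | D) -> !C))) at every j in [0,1]:
  j=0: antecedent true; consequent fails at 1 → ✗
  j=1: antecedent true; consequent holds on [2,2] → ✓
Fails at j=0 → formula fails.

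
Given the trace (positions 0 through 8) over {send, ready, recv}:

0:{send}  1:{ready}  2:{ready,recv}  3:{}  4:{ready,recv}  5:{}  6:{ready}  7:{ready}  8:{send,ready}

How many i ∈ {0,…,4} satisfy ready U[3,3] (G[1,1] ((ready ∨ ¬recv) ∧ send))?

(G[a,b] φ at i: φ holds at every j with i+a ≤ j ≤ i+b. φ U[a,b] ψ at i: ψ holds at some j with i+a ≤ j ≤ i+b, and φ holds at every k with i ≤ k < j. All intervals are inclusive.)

0

Evaluate at each i in [0,4]:
  i=0: ✗ (no rhs in [3,3])
  i=1: ✗ (no rhs in [4,4])
  i=2: ✗ (no rhs in [5,5])
  i=3: ✗ (no rhs in [6,6])
  i=4: ✗ (lhs fails at k=5 before rhs at j=7)
Positions where it holds: {} → 0.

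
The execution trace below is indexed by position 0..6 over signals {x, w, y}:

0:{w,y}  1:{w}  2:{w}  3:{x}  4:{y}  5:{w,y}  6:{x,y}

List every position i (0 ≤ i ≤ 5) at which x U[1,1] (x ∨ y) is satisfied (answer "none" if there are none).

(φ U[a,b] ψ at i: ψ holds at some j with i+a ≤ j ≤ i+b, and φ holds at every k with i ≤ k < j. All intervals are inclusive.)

3

Evaluate at each i in [0,5]:
  i=0: ✗ (no rhs in [1,1])
  i=1: ✗ (no rhs in [2,2])
  i=2: ✗ (lhs fails at k=2 before rhs at j=3)
  i=3: ✓ (rhs at j=4; lhs holds on [3,3])
  i=4: ✗ (lhs fails at k=4 before rhs at j=5)
  i=5: ✗ (lhs fails at k=5 before rhs at j=6)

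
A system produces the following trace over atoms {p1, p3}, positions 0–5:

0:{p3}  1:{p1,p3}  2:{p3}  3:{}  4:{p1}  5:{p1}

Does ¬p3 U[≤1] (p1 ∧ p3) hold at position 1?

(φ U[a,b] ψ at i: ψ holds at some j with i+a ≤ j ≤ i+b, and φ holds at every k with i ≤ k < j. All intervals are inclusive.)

Holds

Need some j in [1,2] with (p1 ∧ p3), and ¬p3 at every k in [1,j-1].
  j=1: (p1 ∧ p3) holds; no prefix to check → satisfied.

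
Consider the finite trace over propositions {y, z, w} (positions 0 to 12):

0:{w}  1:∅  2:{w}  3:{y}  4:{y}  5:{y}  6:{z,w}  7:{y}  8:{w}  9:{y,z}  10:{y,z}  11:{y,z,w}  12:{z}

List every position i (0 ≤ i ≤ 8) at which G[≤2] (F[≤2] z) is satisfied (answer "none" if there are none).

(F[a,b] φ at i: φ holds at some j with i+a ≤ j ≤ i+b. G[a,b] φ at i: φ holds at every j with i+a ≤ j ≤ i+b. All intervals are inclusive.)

Evaluate at each i in [0,8]:
  i=0: ✗ (fails at j=0)
  i=1: ✗ (fails at j=1)
  i=2: ✗ (fails at j=2)
  i=3: ✗ (fails at j=3)
  i=4: ✓ (all of [4,6])
  i=5: ✓ (all of [5,7])
  i=6: ✓ (all of [6,8])
  i=7: ✓ (all of [7,9])
  i=8: ✓ (all of [8,10])

4, 5, 6, 7, 8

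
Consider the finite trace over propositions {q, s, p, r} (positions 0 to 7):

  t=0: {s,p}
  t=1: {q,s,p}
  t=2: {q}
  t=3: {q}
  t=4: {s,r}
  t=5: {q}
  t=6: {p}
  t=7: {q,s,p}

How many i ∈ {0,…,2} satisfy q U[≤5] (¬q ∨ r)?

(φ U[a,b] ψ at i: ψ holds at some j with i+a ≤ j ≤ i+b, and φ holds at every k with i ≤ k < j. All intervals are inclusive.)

Evaluate at each i in [0,2]:
  i=0: ✓ (rhs at j=0)
  i=1: ✓ (rhs at j=4; lhs holds on [1,3])
  i=2: ✓ (rhs at j=4; lhs holds on [2,3])
Positions where it holds: {0, 1, 2} → 3.

3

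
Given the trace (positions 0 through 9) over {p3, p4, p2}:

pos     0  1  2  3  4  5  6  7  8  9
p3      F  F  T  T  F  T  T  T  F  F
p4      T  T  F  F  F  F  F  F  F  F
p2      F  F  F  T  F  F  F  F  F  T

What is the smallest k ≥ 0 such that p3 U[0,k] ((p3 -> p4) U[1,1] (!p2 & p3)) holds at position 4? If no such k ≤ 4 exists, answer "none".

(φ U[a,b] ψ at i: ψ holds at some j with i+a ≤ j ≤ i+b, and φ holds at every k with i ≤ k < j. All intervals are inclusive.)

Need earliest j ≥ 4 with ((p3 -> p4) U[1,1] (!p2 & p3)), and p3 at every k in [4,j-1].
  j=4: rhs holds (empty prefix). k = 0.

0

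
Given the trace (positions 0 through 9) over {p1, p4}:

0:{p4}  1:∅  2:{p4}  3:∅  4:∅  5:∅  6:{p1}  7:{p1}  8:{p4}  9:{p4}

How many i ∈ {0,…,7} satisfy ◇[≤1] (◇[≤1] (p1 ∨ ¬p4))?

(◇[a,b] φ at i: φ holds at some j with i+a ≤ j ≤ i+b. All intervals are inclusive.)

Evaluate at each i in [0,7]:
  i=0: ✓ (witness j=0)
  i=1: ✓ (witness j=1)
  i=2: ✓ (witness j=2)
  i=3: ✓ (witness j=3)
  i=4: ✓ (witness j=4)
  i=5: ✓ (witness j=5)
  i=6: ✓ (witness j=6)
  i=7: ✓ (witness j=7)
Positions where it holds: {0, 1, 2, 3, 4, 5, 6, 7} → 8.

8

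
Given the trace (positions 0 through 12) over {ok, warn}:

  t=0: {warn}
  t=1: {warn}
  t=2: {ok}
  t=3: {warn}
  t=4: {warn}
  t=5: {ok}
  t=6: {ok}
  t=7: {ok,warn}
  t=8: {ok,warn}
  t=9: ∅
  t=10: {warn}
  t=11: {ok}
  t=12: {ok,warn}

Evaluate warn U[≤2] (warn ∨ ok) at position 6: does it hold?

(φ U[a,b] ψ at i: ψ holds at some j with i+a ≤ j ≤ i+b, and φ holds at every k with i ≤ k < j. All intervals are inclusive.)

Yes

Need some j in [6,8] with (warn ∨ ok), and warn at every k in [6,j-1].
  j=6: (warn ∨ ok) holds; no prefix to check → satisfied.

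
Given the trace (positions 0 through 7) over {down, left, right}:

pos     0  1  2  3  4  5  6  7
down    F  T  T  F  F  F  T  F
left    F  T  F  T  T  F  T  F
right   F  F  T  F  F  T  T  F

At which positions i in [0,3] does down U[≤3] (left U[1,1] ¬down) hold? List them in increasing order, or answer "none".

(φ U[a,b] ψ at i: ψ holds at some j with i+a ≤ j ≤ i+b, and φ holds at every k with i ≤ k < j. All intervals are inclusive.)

Evaluate at each i in [0,3]:
  i=0: ✗ (lhs fails at k=0 before rhs at j=3)
  i=1: ✓ (rhs at j=3; lhs holds on [1,2])
  i=2: ✓ (rhs at j=3; lhs holds on [2,2])
  i=3: ✓ (rhs at j=3)

1, 2, 3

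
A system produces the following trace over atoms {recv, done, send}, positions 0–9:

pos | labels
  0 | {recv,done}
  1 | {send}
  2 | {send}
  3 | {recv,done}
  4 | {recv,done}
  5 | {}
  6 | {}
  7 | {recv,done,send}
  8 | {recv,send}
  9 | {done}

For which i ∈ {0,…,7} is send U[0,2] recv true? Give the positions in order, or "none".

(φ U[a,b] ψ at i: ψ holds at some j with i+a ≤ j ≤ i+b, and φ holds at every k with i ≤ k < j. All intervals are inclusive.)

Evaluate at each i in [0,7]:
  i=0: ✓ (rhs at j=0)
  i=1: ✓ (rhs at j=3; lhs holds on [1,2])
  i=2: ✓ (rhs at j=3; lhs holds on [2,2])
  i=3: ✓ (rhs at j=3)
  i=4: ✓ (rhs at j=4)
  i=5: ✗ (lhs fails at k=5 before rhs at j=7)
  i=6: ✗ (lhs fails at k=6 before rhs at j=7)
  i=7: ✓ (rhs at j=7)

0, 1, 2, 3, 4, 7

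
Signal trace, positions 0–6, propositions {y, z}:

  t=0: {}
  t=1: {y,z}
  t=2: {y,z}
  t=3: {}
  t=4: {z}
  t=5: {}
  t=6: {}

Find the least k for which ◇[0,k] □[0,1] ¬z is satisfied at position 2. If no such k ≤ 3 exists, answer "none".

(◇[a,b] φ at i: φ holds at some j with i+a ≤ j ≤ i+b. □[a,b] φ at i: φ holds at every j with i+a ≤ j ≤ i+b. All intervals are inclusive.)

3

Scan j = 2,3,… for □[0,1] ¬z:
  j=2: fails
  j=3: fails
  j=4: fails
  j=5: holds
First hit at j=5, so smallest k = 5-2 = 3.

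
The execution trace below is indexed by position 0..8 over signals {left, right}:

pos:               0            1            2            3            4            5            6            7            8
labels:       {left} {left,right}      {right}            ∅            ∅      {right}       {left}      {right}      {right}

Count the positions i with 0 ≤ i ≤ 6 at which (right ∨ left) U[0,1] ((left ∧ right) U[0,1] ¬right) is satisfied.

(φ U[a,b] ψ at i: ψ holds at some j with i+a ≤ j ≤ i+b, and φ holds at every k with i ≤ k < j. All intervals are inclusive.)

6

Evaluate at each i in [0,6]:
  i=0: ✓ (rhs at j=0)
  i=1: ✗ (no rhs in [1,2])
  i=2: ✓ (rhs at j=3; lhs holds on [2,2])
  i=3: ✓ (rhs at j=3)
  i=4: ✓ (rhs at j=4)
  i=5: ✓ (rhs at j=6; lhs holds on [5,5])
  i=6: ✓ (rhs at j=6)
Positions where it holds: {0, 2, 3, 4, 5, 6} → 6.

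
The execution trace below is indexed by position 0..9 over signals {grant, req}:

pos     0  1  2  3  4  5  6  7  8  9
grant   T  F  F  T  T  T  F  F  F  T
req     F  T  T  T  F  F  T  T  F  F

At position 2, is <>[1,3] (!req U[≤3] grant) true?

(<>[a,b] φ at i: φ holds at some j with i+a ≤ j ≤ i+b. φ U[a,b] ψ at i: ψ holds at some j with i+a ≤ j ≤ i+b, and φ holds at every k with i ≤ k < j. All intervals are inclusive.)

Check (!req U[≤3] grant) at each j in [3,5]:
  j=3: holds
  j=4: holds
  j=5: holds
Found at j=3 → formula holds.

Holds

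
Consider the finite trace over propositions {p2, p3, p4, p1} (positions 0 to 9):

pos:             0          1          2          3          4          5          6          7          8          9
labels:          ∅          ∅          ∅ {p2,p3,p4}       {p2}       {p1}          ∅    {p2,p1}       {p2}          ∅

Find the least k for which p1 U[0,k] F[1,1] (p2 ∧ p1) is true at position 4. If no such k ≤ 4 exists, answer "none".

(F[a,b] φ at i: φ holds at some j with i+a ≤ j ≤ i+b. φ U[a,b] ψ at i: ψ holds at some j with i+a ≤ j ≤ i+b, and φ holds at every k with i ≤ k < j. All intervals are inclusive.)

none

Need earliest j ≥ 4 with F[1,1] (p2 ∧ p1), and p1 at every k in [4,j-1].
  j=4: rhs fails.
  j=5: rhs fails.
  j=6: rhs holds but lhs fails at k=4.
  j=7: rhs fails.
  j=8: rhs fails.
No witness within the range → none.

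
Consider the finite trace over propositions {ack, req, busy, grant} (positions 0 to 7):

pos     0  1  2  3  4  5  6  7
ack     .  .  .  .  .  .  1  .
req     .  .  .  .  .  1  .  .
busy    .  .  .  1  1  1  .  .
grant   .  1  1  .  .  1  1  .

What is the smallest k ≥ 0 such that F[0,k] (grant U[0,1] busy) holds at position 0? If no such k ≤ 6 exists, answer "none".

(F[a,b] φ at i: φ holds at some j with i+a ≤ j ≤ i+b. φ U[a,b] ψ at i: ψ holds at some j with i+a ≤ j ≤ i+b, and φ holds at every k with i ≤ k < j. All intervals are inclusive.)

Scan j = 0,1,… for (grant U[0,1] busy):
  j=0: fails
  j=1: fails
  j=2: holds
First hit at j=2, so smallest k = 2-0 = 2.

2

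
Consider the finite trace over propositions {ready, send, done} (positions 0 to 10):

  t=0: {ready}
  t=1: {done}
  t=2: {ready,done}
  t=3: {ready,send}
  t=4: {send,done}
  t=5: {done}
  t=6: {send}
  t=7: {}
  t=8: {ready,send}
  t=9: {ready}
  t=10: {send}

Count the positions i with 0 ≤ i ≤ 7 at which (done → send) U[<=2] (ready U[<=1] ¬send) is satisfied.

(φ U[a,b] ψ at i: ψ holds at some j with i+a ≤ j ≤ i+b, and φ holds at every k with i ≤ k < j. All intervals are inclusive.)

Evaluate at each i in [0,7]:
  i=0: ✓ (rhs at j=0)
  i=1: ✓ (rhs at j=1)
  i=2: ✓ (rhs at j=2)
  i=3: ✓ (rhs at j=5; lhs holds on [3,4])
  i=4: ✓ (rhs at j=5; lhs holds on [4,4])
  i=5: ✓ (rhs at j=5)
  i=6: ✓ (rhs at j=7; lhs holds on [6,6])
  i=7: ✓ (rhs at j=7)
Positions where it holds: {0, 1, 2, 3, 4, 5, 6, 7} → 8.

8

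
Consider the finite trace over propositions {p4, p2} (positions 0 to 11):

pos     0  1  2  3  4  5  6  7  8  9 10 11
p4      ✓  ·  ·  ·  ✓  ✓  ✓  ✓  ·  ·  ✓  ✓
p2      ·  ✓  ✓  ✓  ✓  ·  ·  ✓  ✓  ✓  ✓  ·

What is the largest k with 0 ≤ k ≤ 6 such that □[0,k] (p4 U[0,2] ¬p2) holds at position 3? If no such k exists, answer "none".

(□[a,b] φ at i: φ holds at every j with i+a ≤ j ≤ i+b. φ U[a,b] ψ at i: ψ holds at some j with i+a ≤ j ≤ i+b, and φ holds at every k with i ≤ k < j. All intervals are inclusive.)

(p4 U[0,2] ¬p2) must hold from j=3 onward; find where it first fails.
  j=3: fails → no k works.

none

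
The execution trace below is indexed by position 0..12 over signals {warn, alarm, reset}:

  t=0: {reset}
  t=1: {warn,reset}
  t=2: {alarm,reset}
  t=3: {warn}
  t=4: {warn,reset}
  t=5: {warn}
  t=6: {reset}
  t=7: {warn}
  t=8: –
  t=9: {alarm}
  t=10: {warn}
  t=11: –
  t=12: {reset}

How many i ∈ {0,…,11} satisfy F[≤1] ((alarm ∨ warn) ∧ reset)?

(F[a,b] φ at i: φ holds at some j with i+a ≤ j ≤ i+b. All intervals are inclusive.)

Evaluate at each i in [0,11]:
  i=0: ✓ (witness j=1)
  i=1: ✓ (witness j=1)
  i=2: ✓ (witness j=2)
  i=3: ✓ (witness j=4)
  i=4: ✓ (witness j=4)
  i=5: ✗ (none in [5,6])
  i=6: ✗ (none in [6,7])
  i=7: ✗ (none in [7,8])
  i=8: ✗ (none in [8,9])
  i=9: ✗ (none in [9,10])
  i=10: ✗ (none in [10,11])
  i=11: ✗ (none in [11,12])
Positions where it holds: {0, 1, 2, 3, 4} → 5.

5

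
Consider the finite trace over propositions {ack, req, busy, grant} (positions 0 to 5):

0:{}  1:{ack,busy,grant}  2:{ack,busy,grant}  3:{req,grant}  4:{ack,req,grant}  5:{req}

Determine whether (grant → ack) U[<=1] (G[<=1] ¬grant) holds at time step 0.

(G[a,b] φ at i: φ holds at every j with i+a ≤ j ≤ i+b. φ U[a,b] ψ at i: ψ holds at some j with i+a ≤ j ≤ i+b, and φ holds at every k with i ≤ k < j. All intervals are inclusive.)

False

Need some j in [0,1] with G[<=1] ¬grant, and (grant → ack) at every k in [0,j-1].
  j=0: G[<=1] ¬grant — fails at 1.
  j=1: G[<=1] ¬grant — fails at 1.
No j in the window works → until fails.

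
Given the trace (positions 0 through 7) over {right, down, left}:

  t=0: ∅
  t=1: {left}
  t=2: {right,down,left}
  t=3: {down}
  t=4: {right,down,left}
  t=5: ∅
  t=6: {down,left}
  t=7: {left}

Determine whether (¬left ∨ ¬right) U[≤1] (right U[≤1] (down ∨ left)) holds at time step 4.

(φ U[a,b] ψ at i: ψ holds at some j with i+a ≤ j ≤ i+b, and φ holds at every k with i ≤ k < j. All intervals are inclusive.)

Need some j in [4,5] with (right U[≤1] (down ∨ left)), and (¬left ∨ ¬right) at every k in [4,j-1].
  j=4: (right U[≤1] (down ∨ left)) holds; no prefix to check → satisfied.

Yes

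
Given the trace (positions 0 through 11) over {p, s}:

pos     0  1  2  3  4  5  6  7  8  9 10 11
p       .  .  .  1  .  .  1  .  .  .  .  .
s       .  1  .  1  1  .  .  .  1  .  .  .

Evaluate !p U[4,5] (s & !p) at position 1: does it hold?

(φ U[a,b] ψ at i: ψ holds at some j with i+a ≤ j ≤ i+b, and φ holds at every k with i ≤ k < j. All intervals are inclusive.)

Does not hold

Need some j in [5,6] with (s & !p), and !p at every k in [1,j-1].
  j=5: (s & !p) false.
  j=6: (s & !p) false.
No j in the window works → until fails.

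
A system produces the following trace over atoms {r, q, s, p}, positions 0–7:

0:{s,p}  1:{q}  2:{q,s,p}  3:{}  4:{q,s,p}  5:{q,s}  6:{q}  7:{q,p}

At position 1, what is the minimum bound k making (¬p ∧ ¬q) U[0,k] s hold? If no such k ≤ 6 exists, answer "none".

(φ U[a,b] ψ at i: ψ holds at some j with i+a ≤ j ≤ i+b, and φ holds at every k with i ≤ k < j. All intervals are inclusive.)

none

Need earliest j ≥ 1 with s, and (¬p ∧ ¬q) at every k in [1,j-1].
  j=1: rhs fails.
  j=2: rhs holds but lhs fails at k=1.
  j=3: rhs fails.
  j=4: rhs holds but lhs fails at k=1.
  j=5: rhs holds but lhs fails at k=1.
  j=6: rhs fails.
  j=7: rhs fails.
No witness within the range → none.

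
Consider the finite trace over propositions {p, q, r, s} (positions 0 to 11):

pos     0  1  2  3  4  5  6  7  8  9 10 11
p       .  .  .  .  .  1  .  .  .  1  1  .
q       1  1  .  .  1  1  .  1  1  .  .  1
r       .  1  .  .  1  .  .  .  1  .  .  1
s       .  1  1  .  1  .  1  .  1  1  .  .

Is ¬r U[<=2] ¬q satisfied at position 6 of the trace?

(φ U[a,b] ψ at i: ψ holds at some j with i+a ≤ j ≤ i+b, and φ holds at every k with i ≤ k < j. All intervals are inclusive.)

Need some j in [6,8] with ¬q, and ¬r at every k in [6,j-1].
  j=6: ¬q holds; no prefix to check → satisfied.

Holds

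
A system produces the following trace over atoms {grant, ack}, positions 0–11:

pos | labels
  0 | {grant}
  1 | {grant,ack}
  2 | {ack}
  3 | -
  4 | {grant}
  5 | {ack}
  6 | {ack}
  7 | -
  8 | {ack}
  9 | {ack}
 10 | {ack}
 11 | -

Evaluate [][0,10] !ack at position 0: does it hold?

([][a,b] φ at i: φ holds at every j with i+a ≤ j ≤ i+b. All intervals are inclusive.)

No

Check !ack at every j in [0,10]:
  j=0: true
  j=1: false
  j=2: false
  j=3: true
  j=4: true
  j=5: false
  j=6: false
  j=7: true
  j=8: false
  j=9: false
  j=10: false
Fails at j=1 → formula fails.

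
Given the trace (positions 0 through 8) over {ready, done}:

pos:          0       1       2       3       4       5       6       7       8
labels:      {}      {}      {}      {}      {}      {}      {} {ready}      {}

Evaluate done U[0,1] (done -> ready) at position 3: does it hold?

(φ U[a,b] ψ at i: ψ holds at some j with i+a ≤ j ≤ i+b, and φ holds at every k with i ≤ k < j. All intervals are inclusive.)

Yes

Need some j in [3,4] with (done -> ready), and done at every k in [3,j-1].
  j=3: (done -> ready) holds; no prefix to check → satisfied.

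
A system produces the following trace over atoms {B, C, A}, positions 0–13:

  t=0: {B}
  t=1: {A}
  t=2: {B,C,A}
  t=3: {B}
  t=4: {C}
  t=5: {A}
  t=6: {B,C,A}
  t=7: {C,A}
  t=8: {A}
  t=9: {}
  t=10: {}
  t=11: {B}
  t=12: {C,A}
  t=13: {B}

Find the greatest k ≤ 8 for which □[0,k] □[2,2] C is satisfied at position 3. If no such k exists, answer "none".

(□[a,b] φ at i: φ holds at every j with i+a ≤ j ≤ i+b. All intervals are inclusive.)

□[2,2] C must hold from j=3 onward; find where it first fails.
  j=3: fails → no k works.

none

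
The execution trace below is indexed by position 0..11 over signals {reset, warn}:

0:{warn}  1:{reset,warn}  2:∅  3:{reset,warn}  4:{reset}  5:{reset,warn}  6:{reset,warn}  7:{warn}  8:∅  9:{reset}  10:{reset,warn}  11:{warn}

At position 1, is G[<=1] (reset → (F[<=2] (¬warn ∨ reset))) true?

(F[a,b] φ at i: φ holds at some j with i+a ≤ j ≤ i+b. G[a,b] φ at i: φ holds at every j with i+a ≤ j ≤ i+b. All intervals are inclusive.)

Yes

Check (reset → (F[<=2] (¬warn ∨ reset))) at every j in [1,2]:
  j=1: antecedent true; consequent holds (witness at 1) → ✓
  j=2: antecedent false → ✓
All positions satisfy it → formula holds.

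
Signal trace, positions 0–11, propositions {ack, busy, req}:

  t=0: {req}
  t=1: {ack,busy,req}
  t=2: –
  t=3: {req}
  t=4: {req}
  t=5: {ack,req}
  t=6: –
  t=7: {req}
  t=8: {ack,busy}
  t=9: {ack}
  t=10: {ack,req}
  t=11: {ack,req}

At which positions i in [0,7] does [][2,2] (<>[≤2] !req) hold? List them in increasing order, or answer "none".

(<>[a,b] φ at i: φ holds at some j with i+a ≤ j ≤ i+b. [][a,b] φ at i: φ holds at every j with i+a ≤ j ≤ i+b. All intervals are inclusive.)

0, 2, 3, 4, 5, 6, 7

Evaluate at each i in [0,7]:
  i=0: ✓ (all of [2,2])
  i=1: ✗ (fails at j=3)
  i=2: ✓ (all of [4,4])
  i=3: ✓ (all of [5,5])
  i=4: ✓ (all of [6,6])
  i=5: ✓ (all of [7,7])
  i=6: ✓ (all of [8,8])
  i=7: ✓ (all of [9,9])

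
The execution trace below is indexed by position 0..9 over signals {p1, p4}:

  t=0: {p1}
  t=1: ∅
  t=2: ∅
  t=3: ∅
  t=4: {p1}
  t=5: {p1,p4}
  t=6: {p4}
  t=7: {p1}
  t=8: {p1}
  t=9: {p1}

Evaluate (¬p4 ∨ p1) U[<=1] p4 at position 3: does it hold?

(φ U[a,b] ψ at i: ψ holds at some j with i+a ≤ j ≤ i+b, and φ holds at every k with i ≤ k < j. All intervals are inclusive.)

Need some j in [3,4] with p4, and (¬p4 ∨ p1) at every k in [3,j-1].
  j=3: p4 false.
  j=4: p4 false.
No j in the window works → until fails.

False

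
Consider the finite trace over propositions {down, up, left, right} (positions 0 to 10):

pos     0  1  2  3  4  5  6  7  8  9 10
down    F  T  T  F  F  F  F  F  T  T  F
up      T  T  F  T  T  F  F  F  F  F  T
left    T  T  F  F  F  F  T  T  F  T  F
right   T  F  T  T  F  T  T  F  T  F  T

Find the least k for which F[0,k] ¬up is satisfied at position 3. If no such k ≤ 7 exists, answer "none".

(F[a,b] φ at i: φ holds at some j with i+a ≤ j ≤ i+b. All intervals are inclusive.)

2

Scan j = 3,4,… for ¬up:
  j=3: fails
  j=4: fails
  j=5: holds
First hit at j=5, so smallest k = 5-3 = 2.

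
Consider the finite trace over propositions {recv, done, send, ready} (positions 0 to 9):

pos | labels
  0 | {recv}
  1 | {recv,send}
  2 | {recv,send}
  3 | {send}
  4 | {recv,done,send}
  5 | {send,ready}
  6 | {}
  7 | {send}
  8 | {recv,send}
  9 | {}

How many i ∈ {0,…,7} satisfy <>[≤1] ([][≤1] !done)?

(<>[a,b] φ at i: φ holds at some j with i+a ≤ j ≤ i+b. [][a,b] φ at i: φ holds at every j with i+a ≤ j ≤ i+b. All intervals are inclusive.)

7

Evaluate at each i in [0,7]:
  i=0: ✓ (witness j=0)
  i=1: ✓ (witness j=1)
  i=2: ✓ (witness j=2)
  i=3: ✗ (none in [3,4])
  i=4: ✓ (witness j=5)
  i=5: ✓ (witness j=5)
  i=6: ✓ (witness j=6)
  i=7: ✓ (witness j=7)
Positions where it holds: {0, 1, 2, 4, 5, 6, 7} → 7.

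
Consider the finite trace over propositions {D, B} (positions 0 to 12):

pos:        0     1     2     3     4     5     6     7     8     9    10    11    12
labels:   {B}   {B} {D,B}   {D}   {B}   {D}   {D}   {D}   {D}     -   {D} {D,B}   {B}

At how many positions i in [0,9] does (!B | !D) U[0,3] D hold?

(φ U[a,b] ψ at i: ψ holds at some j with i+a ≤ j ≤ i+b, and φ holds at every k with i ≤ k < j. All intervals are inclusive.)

10

Evaluate at each i in [0,9]:
  i=0: ✓ (rhs at j=2; lhs holds on [0,1])
  i=1: ✓ (rhs at j=2; lhs holds on [1,1])
  i=2: ✓ (rhs at j=2)
  i=3: ✓ (rhs at j=3)
  i=4: ✓ (rhs at j=5; lhs holds on [4,4])
  i=5: ✓ (rhs at j=5)
  i=6: ✓ (rhs at j=6)
  i=7: ✓ (rhs at j=7)
  i=8: ✓ (rhs at j=8)
  i=9: ✓ (rhs at j=10; lhs holds on [9,9])
Positions where it holds: {0, 1, 2, 3, 4, 5, 6, 7, 8, 9} → 10.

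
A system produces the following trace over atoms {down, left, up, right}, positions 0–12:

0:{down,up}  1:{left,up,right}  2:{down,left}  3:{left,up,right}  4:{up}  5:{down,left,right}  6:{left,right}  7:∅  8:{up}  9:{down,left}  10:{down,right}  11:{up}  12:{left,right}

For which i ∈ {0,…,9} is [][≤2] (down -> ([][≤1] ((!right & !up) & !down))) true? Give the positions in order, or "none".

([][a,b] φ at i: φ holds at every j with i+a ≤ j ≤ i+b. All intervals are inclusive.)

6

Evaluate at each i in [0,9]:
  i=0: ✗ (fails at j=0)
  i=1: ✗ (fails at j=2)
  i=2: ✗ (fails at j=2)
  i=3: ✗ (fails at j=5)
  i=4: ✗ (fails at j=5)
  i=5: ✗ (fails at j=5)
  i=6: ✓ (all of [6,8])
  i=7: ✗ (fails at j=9)
  i=8: ✗ (fails at j=9)
  i=9: ✗ (fails at j=9)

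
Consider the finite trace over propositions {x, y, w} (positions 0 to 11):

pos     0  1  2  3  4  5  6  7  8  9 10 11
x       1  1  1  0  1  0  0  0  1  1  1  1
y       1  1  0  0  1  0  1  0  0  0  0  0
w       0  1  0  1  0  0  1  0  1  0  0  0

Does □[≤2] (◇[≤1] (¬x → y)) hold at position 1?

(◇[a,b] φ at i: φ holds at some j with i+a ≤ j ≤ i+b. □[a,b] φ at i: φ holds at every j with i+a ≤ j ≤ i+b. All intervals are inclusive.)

Check ◇[≤1] (¬x → y) at every j in [1,3]:
  j=1: holds (witness at 1)
  j=2: holds (witness at 2)
  j=3: holds (witness at 4)
All positions satisfy it → formula holds.

Holds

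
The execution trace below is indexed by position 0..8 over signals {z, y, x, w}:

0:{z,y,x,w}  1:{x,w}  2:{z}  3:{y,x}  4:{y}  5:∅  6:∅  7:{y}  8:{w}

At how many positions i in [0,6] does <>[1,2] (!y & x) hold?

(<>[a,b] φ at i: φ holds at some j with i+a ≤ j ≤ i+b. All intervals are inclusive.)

Evaluate at each i in [0,6]:
  i=0: ✓ (witness j=1)
  i=1: ✗ (none in [2,3])
  i=2: ✗ (none in [3,4])
  i=3: ✗ (none in [4,5])
  i=4: ✗ (none in [5,6])
  i=5: ✗ (none in [6,7])
  i=6: ✗ (none in [7,8])
Positions where it holds: {0} → 1.

1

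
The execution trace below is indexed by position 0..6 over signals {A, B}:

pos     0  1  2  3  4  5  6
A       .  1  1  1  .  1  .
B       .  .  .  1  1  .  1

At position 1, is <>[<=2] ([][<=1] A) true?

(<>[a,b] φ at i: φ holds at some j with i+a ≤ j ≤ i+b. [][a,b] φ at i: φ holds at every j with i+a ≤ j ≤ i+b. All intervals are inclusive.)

True

Check [][<=1] A at each j in [1,3]:
  j=1: holds on [1,2]
  j=2: holds on [2,3]
  j=3: fails at 4
Found at j=1 → formula holds.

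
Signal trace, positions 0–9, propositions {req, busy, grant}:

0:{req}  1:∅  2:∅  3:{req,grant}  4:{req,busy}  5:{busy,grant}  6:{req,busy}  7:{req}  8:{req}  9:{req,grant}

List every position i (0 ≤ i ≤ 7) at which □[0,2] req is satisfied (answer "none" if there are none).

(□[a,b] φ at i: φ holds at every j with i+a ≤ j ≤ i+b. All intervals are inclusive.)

Evaluate at each i in [0,7]:
  i=0: ✗ (fails at j=1)
  i=1: ✗ (fails at j=1)
  i=2: ✗ (fails at j=2)
  i=3: ✗ (fails at j=5)
  i=4: ✗ (fails at j=5)
  i=5: ✗ (fails at j=5)
  i=6: ✓ (all of [6,8])
  i=7: ✓ (all of [7,9])

6, 7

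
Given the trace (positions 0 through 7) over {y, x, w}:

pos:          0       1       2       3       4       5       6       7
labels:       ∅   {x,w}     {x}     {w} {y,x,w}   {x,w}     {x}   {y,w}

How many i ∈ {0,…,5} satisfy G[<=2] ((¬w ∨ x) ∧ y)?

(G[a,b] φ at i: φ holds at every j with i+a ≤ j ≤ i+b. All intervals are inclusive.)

Evaluate at each i in [0,5]:
  i=0: ✗ (fails at j=0)
  i=1: ✗ (fails at j=1)
  i=2: ✗ (fails at j=2)
  i=3: ✗ (fails at j=3)
  i=4: ✗ (fails at j=5)
  i=5: ✗ (fails at j=5)
Positions where it holds: {} → 0.

0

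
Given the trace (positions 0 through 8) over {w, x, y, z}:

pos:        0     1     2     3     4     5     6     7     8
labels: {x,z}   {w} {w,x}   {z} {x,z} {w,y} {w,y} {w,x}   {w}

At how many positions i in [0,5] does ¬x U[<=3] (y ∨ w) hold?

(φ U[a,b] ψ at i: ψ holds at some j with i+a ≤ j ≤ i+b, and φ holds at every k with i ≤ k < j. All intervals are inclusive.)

Evaluate at each i in [0,5]:
  i=0: ✗ (lhs fails at k=0 before rhs at j=1)
  i=1: ✓ (rhs at j=1)
  i=2: ✓ (rhs at j=2)
  i=3: ✗ (lhs fails at k=4 before rhs at j=5)
  i=4: ✗ (lhs fails at k=4 before rhs at j=5)
  i=5: ✓ (rhs at j=5)
Positions where it holds: {1, 2, 5} → 3.

3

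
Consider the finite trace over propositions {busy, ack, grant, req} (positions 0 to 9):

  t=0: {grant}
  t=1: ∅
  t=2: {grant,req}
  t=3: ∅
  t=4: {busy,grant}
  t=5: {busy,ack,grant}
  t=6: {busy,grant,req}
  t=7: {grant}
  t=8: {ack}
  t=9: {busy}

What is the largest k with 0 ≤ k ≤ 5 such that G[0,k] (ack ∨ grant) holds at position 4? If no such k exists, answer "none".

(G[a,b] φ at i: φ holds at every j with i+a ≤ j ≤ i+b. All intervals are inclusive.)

(ack ∨ grant) must hold from j=4 onward; find where it first fails.
  j=4: holds
  j=5: holds
  j=6: holds
  j=7: holds
  j=8: holds
  j=9: fails
Holds on [4,8], so largest k = 4.

4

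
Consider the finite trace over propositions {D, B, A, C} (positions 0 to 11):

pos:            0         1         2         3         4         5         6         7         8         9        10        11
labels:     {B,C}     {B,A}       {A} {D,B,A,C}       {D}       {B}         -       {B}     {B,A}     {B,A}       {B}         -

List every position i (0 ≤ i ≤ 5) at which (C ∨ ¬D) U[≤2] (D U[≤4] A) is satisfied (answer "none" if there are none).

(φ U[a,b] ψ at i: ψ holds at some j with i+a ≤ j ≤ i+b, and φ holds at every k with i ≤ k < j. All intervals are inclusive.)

0, 1, 2, 3

Evaluate at each i in [0,5]:
  i=0: ✓ (rhs at j=1; lhs holds on [0,0])
  i=1: ✓ (rhs at j=1)
  i=2: ✓ (rhs at j=2)
  i=3: ✓ (rhs at j=3)
  i=4: ✗ (no rhs in [4,6])
  i=5: ✗ (no rhs in [5,7])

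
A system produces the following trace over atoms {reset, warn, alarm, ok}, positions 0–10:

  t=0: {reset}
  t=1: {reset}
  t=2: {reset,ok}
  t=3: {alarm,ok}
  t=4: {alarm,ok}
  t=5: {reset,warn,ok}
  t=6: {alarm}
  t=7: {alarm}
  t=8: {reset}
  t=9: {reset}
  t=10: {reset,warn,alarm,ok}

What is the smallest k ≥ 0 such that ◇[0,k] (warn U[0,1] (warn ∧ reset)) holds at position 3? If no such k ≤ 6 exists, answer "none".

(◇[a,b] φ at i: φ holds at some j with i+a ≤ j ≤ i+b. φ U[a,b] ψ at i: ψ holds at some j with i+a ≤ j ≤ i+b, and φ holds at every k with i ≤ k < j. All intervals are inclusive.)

Scan j = 3,4,… for (warn U[0,1] (warn ∧ reset)):
  j=3: fails
  j=4: fails
  j=5: holds
First hit at j=5, so smallest k = 5-3 = 2.

2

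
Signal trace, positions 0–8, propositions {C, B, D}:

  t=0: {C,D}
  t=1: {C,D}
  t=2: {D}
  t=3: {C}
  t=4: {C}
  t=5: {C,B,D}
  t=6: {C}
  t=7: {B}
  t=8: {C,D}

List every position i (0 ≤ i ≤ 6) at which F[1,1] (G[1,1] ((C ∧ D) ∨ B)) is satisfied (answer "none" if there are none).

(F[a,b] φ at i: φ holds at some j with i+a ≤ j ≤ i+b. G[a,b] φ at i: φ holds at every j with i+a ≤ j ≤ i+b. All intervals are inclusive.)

Evaluate at each i in [0,6]:
  i=0: ✗ (none in [1,1])
  i=1: ✗ (none in [2,2])
  i=2: ✗ (none in [3,3])
  i=3: ✓ (witness j=4)
  i=4: ✗ (none in [5,5])
  i=5: ✓ (witness j=6)
  i=6: ✓ (witness j=7)

3, 5, 6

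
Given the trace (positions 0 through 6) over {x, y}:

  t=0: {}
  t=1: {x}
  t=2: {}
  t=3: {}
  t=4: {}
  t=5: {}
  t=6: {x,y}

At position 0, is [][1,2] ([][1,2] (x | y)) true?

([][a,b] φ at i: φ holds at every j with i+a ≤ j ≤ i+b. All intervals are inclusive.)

Check [][1,2] (x | y) at every j in [1,2]:
  j=1: fails at 2
  j=2: fails at 3
Fails at j=1 → formula fails.

Does not hold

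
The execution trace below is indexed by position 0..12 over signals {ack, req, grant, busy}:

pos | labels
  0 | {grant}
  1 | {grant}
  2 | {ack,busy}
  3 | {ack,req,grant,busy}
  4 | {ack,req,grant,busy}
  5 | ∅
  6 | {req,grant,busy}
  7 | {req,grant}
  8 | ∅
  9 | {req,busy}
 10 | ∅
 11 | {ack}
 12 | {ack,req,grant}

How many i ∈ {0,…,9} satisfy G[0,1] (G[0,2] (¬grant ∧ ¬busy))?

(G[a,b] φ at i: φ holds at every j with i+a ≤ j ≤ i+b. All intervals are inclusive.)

Evaluate at each i in [0,9]:
  i=0: ✗ (fails at j=0)
  i=1: ✗ (fails at j=1)
  i=2: ✗ (fails at j=2)
  i=3: ✗ (fails at j=3)
  i=4: ✗ (fails at j=4)
  i=5: ✗ (fails at j=5)
  i=6: ✗ (fails at j=6)
  i=7: ✗ (fails at j=7)
  i=8: ✗ (fails at j=8)
  i=9: ✗ (fails at j=9)
Positions where it holds: {} → 0.

0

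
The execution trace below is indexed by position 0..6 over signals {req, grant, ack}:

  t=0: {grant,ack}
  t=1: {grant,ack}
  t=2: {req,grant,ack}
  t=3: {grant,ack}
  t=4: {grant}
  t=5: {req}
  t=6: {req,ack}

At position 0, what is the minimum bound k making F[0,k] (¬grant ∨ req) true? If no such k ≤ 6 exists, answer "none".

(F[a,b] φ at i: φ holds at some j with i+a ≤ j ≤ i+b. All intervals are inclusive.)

2

Scan j = 0,1,… for (¬grant ∨ req):
  j=0: fails
  j=1: fails
  j=2: holds
First hit at j=2, so smallest k = 2-0 = 2.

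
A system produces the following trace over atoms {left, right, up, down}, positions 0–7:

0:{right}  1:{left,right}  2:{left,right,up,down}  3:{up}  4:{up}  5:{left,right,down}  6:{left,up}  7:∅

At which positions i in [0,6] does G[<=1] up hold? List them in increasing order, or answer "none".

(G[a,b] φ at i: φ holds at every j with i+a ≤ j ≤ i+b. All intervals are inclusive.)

2, 3

Evaluate at each i in [0,6]:
  i=0: ✗ (fails at j=0)
  i=1: ✗ (fails at j=1)
  i=2: ✓ (all of [2,3])
  i=3: ✓ (all of [3,4])
  i=4: ✗ (fails at j=5)
  i=5: ✗ (fails at j=5)
  i=6: ✗ (fails at j=7)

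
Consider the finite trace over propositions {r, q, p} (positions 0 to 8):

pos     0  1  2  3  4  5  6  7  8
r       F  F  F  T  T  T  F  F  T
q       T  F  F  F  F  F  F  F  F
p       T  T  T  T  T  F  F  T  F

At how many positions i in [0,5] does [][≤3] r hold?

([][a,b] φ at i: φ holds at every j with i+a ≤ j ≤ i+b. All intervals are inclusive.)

Evaluate at each i in [0,5]:
  i=0: ✗ (fails at j=0)
  i=1: ✗ (fails at j=1)
  i=2: ✗ (fails at j=2)
  i=3: ✗ (fails at j=6)
  i=4: ✗ (fails at j=6)
  i=5: ✗ (fails at j=6)
Positions where it holds: {} → 0.

0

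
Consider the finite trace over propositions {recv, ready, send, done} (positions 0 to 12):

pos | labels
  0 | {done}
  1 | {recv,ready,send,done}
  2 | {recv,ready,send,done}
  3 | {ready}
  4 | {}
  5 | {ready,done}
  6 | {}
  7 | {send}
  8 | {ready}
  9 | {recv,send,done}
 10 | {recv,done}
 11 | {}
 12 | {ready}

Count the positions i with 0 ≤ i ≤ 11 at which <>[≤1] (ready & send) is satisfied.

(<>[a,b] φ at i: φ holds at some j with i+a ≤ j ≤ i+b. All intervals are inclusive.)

Evaluate at each i in [0,11]:
  i=0: ✓ (witness j=1)
  i=1: ✓ (witness j=1)
  i=2: ✓ (witness j=2)
  i=3: ✗ (none in [3,4])
  i=4: ✗ (none in [4,5])
  i=5: ✗ (none in [5,6])
  i=6: ✗ (none in [6,7])
  i=7: ✗ (none in [7,8])
  i=8: ✗ (none in [8,9])
  i=9: ✗ (none in [9,10])
  i=10: ✗ (none in [10,11])
  i=11: ✗ (none in [11,12])
Positions where it holds: {0, 1, 2} → 3.

3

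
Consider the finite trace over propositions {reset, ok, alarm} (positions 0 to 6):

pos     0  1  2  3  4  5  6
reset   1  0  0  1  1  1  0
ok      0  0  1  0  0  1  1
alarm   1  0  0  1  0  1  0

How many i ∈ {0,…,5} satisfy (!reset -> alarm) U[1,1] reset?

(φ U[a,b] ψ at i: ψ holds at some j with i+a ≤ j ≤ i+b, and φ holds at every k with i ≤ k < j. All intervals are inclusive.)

2

Evaluate at each i in [0,5]:
  i=0: ✗ (no rhs in [1,1])
  i=1: ✗ (no rhs in [2,2])
  i=2: ✗ (lhs fails at k=2 before rhs at j=3)
  i=3: ✓ (rhs at j=4; lhs holds on [3,3])
  i=4: ✓ (rhs at j=5; lhs holds on [4,4])
  i=5: ✗ (no rhs in [6,6])
Positions where it holds: {3, 4} → 2.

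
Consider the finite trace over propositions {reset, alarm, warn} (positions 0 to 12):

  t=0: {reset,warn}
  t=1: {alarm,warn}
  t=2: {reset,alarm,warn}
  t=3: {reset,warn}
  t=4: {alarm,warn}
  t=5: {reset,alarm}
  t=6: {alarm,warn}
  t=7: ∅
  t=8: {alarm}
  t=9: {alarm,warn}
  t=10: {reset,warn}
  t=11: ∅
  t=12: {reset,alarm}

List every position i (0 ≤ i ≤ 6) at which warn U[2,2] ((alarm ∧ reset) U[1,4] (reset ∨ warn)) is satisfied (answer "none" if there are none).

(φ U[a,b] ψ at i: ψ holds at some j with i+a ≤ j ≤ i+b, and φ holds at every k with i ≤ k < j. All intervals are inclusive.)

Evaluate at each i in [0,6]:
  i=0: ✓ (rhs at j=2; lhs holds on [0,1])
  i=1: ✗ (no rhs in [3,3])
  i=2: ✗ (no rhs in [4,4])
  i=3: ✓ (rhs at j=5; lhs holds on [3,4])
  i=4: ✗ (no rhs in [6,6])
  i=5: ✗ (no rhs in [7,7])
  i=6: ✗ (no rhs in [8,8])

0, 3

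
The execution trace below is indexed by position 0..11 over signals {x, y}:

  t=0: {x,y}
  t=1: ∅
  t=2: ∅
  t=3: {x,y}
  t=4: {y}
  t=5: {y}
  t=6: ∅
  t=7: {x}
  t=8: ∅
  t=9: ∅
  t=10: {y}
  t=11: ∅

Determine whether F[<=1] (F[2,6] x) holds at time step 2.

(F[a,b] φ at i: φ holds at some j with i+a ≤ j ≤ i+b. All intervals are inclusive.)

True

Check F[2,6] x at each j in [2,3]:
  j=2: holds (witness at 7)
  j=3: holds (witness at 7)
Found at j=2 → formula holds.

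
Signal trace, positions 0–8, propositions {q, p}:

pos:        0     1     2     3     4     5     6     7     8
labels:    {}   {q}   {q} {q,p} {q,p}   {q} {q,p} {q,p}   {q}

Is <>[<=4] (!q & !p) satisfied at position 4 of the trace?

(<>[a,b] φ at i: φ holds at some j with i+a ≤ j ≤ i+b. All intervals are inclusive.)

False

Check (!q & !p) at each j in [4,8]:
  j=4: false
  j=5: false
  j=6: false
  j=7: false
  j=8: false
No position in the window satisfies it → formula fails.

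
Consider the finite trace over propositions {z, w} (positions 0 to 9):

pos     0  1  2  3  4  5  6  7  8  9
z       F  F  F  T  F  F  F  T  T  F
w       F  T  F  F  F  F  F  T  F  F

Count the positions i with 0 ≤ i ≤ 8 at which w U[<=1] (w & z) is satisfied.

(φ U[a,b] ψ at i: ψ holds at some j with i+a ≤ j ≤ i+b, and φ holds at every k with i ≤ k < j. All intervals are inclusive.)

Evaluate at each i in [0,8]:
  i=0: ✗ (no rhs in [0,1])
  i=1: ✗ (no rhs in [1,2])
  i=2: ✗ (no rhs in [2,3])
  i=3: ✗ (no rhs in [3,4])
  i=4: ✗ (no rhs in [4,5])
  i=5: ✗ (no rhs in [5,6])
  i=6: ✗ (lhs fails at k=6 before rhs at j=7)
  i=7: ✓ (rhs at j=7)
  i=8: ✗ (no rhs in [8,9])
Positions where it holds: {7} → 1.

1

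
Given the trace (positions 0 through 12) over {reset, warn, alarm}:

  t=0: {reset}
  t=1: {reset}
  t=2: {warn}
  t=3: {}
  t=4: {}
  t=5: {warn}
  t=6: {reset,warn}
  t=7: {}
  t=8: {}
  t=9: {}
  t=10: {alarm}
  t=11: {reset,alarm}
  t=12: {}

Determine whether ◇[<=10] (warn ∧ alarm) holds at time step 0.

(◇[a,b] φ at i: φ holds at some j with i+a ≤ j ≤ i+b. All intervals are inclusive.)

Does not hold

Check (warn ∧ alarm) at each j in [0,10]:
  j=0: false
  j=1: false
  j=2: false
  j=3: false
  j=4: false
  j=5: false
  j=6: false
  j=7: false
  j=8: false
  j=9: false
  j=10: false
No position in the window satisfies it → formula fails.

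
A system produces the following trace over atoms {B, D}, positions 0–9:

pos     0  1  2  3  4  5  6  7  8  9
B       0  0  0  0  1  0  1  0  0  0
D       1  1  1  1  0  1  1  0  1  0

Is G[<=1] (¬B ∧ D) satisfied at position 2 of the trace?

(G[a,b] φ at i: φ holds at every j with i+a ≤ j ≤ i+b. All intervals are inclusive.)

True

Check (¬B ∧ D) at every j in [2,3]:
  j=2: true
  j=3: true
All positions satisfy it → formula holds.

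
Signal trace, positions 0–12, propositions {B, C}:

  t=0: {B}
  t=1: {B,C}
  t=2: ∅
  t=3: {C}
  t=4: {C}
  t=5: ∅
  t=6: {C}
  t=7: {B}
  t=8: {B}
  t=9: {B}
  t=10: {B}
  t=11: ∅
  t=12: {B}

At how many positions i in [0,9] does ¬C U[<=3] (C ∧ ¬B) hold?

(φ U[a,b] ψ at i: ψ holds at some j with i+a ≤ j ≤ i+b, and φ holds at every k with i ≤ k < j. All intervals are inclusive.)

5

Evaluate at each i in [0,9]:
  i=0: ✗ (lhs fails at k=1 before rhs at j=3)
  i=1: ✗ (lhs fails at k=1 before rhs at j=3)
  i=2: ✓ (rhs at j=3; lhs holds on [2,2])
  i=3: ✓ (rhs at j=3)
  i=4: ✓ (rhs at j=4)
  i=5: ✓ (rhs at j=6; lhs holds on [5,5])
  i=6: ✓ (rhs at j=6)
  i=7: ✗ (no rhs in [7,10])
  i=8: ✗ (no rhs in [8,11])
  i=9: ✗ (no rhs in [9,12])
Positions where it holds: {2, 3, 4, 5, 6} → 5.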